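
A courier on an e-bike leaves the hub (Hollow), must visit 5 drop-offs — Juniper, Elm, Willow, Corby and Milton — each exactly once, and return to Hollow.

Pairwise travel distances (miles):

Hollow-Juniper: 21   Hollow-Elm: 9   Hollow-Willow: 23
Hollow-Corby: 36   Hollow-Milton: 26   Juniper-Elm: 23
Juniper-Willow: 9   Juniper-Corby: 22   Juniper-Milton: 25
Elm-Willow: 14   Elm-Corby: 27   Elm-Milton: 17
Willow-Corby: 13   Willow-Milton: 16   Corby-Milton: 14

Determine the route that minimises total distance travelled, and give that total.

There are 60 distinct closed tours to check (reversals are equivalent).
Hollow - Juniper - Elm - Willow - Corby - Milton - Hollow: 21+23+14+13+14+26 = 111
Hollow - Juniper - Elm - Willow - Milton - Corby - Hollow: 21+23+14+16+14+36 = 124
Hollow - Juniper - Elm - Corby - Willow - Milton - Hollow: 21+23+27+13+16+26 = 126
Hollow - Juniper - Elm - Corby - Milton - Willow - Hollow: 21+23+27+14+16+23 = 124
Hollow - Juniper - Elm - Milton - Willow - Corby - Hollow: 21+23+17+16+13+36 = 126
Hollow - Juniper - Elm - Milton - Corby - Willow - Hollow: 21+23+17+14+13+23 = 111
Hollow - Juniper - Willow - Elm - Corby - Milton - Hollow: 21+9+14+27+14+26 = 111
Hollow - Juniper - Willow - Elm - Milton - Corby - Hollow: 21+9+14+17+14+36 = 111
Hollow - Juniper - Willow - Corby - Elm - Milton - Hollow: 21+9+13+27+17+26 = 113
Hollow - Juniper - Willow - Corby - Milton - Elm - Hollow: 21+9+13+14+17+9 = 83
Hollow - Juniper - Willow - Milton - Elm - Corby - Hollow: 21+9+16+17+27+36 = 126
Hollow - Juniper - Willow - Milton - Corby - Elm - Hollow: 21+9+16+14+27+9 = 96
Hollow - Juniper - Corby - Elm - Willow - Milton - Hollow: 21+22+27+14+16+26 = 126
Hollow - Juniper - Corby - Elm - Milton - Willow - Hollow: 21+22+27+17+16+23 = 126
… (46 more)
The minimum is 83.
One optimal route: Hollow → Juniper → Willow → Corby → Milton → Elm → Hollow (or its reverse).

83 miles — the shortest possible round trip.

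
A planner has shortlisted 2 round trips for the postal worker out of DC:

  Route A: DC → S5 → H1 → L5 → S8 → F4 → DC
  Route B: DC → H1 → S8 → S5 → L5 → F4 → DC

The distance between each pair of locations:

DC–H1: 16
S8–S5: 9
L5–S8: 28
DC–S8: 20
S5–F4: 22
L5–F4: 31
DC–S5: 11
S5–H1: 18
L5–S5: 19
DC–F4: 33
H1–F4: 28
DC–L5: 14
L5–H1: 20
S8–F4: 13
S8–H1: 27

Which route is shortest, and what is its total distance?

123 — Route A is the shortest.

Route A: 11 + 18 + 20 + 28 + 13 + 33 = 123
Route B: 16 + 27 + 9 + 19 + 31 + 33 = 135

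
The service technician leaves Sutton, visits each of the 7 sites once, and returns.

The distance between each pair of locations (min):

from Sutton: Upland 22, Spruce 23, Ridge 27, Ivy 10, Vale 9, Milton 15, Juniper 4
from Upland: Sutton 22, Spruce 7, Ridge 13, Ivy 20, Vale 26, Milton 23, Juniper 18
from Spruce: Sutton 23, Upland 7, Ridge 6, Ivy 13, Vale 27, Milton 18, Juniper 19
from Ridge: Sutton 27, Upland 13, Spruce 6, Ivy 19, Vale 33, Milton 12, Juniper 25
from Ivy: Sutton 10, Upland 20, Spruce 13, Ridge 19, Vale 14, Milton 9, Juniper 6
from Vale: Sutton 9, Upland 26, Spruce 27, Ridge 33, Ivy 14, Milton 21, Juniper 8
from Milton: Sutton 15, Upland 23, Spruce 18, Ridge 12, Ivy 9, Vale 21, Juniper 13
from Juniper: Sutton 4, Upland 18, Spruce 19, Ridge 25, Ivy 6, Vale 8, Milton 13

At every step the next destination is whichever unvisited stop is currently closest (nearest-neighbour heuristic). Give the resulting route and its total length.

Total distance 79 min via the nearest-neighbour route Sutton → Juniper → Ivy → Milton → Ridge → Spruce → Upland → Vale → Sutton.

Sutton → [Juniper:4 / Vale:9 / Ivy:10 / Milton:15 / Upland:22 / Spruce:23 / Ridge:27] → Juniper (4)
Juniper → [Ivy:6 / Vale:8 / Milton:13 / Upland:18 / Spruce:19 / Ridge:25] → Ivy (6)
Ivy → [Milton:9 / Spruce:13 / Vale:14 / Ridge:19 / Upland:20] → Milton (9)
Milton → [Ridge:12 / Spruce:18 / Vale:21 / Upland:23] → Ridge (12)
Ridge → [Spruce:6 / Upland:13 / Vale:33] → Spruce (6)
Spruce → [Upland:7 / Vale:27] → Upland (7)
Upland → [Vale:26] → Vale (26)
Return Vale→Sutton: 9.
Total = 4 + 6 + 9 + 12 + 6 + 7 + 26 + 9 = 79.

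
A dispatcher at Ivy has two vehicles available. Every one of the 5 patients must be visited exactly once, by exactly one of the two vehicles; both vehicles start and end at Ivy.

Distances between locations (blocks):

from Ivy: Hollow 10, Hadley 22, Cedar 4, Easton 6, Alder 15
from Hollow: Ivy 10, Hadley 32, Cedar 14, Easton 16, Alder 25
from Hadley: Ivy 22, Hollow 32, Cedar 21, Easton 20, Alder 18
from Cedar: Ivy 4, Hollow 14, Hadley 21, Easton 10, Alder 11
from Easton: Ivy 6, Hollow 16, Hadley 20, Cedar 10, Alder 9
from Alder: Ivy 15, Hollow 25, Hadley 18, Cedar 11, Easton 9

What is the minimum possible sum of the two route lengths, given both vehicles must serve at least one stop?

Minimum combined distance: 78 blocks.

Check every non-empty split of the stops between the two vehicles; for each half take its own optimal tour:
  {Hollow} + {Hadley, Cedar, Easton, Alder}: 20 + 58 = 78
  {Hadley} + {Hollow, Cedar, Easton, Alder}: 44 + 50 = 94
  {Hollow, Hadley} + {Cedar, Easton, Alder}: 64 + 30 = 94
  {Cedar} + {Hollow, Hadley, Easton, Alder}: 8 + 75 = 83
  {Hollow, Cedar} + {Hadley, Easton, Alder}: 28 + 55 = 83
  {Hadley, Cedar} + {Hollow, Easton, Alder}: 47 + 50 = 97
  … (15 splits in total)
Best: vehicle 1 Ivy → Hollow → Ivy = 20; vehicle 2 Ivy → Cedar → Hadley → Alder → Easton → Ivy = 58; combined 78.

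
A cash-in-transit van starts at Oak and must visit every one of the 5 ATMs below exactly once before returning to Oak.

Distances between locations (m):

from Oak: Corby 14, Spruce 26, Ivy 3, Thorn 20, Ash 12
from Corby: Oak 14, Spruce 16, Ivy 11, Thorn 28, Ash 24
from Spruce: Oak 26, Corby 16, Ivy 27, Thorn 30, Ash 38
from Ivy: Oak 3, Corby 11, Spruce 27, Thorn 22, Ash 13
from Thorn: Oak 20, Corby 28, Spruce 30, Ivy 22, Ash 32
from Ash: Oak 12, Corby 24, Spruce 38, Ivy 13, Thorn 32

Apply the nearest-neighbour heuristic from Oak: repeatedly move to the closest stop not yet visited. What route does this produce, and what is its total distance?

104 m along Oak → Ivy → Corby → Spruce → Thorn → Ash → Oak.

At Oak the remaining stops are Ivy 3, Ash 12, Corby 14, Thorn 20, Spruce 26; go to Ivy.
At Ivy the remaining stops are Corby 11, Ash 13, Thorn 22, Spruce 27; go to Corby.
At Corby the remaining stops are Spruce 16, Ash 24, Thorn 28; go to Spruce.
At Spruce the remaining stops are Thorn 30, Ash 38; go to Thorn.
At Thorn the remaining stops are Ash 32; go to Ash.
Return Ash→Oak: 12.
Total = 3 + 11 + 16 + 30 + 32 + 12 = 104.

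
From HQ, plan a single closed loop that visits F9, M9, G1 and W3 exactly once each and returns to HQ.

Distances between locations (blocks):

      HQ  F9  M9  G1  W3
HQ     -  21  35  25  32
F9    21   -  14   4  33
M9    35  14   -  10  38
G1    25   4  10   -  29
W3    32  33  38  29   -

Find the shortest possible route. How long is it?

Minimum total distance: 105 blocks.

HQ-F9-M9-G1-W3-HQ: 21+14+10+29+32 = 106
HQ-F9-M9-W3-G1-HQ: 21+14+38+29+25 = 127
HQ-F9-G1-M9-W3-HQ: 21+4+10+38+32 = 105
HQ-F9-G1-W3-M9-HQ: 21+4+29+38+35 = 127
HQ-F9-W3-M9-G1-HQ: 21+33+38+10+25 = 127
HQ-F9-W3-G1-M9-HQ: 21+33+29+10+35 = 128
HQ-M9-F9-G1-W3-HQ: 35+14+4+29+32 = 114
HQ-M9-F9-W3-G1-HQ: 35+14+33+29+25 = 136
HQ-M9-G1-F9-W3-HQ: 35+10+4+33+32 = 114
HQ-M9-W3-F9-G1-HQ: 35+38+33+4+25 = 135
HQ-G1-F9-M9-W3-HQ: 25+4+14+38+32 = 113
HQ-G1-M9-F9-W3-HQ: 25+10+14+33+32 = 114
The minimum is 105.
One optimal route: HQ → F9 → G1 → M9 → W3 → HQ (or its reverse).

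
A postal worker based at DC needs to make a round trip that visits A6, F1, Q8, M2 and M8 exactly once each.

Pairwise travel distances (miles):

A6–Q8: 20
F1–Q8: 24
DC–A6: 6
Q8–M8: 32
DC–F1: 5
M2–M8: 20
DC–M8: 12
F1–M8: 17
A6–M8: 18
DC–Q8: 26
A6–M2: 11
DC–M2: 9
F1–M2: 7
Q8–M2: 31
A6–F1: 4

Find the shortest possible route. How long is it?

DC → A6 → F1 → Q8 → M2 → M8 → DC: 6+4+24+31+20+12 = 97
DC → A6 → F1 → Q8 → M8 → M2 → DC: 6+4+24+32+20+9 = 95
DC → A6 → F1 → M2 → Q8 → M8 → DC: 6+4+7+31+32+12 = 92
DC → A6 → F1 → M2 → M8 → Q8 → DC: 6+4+7+20+32+26 = 95
DC → A6 → F1 → M8 → Q8 → M2 → DC: 6+4+17+32+31+9 = 99
DC → A6 → F1 → M8 → M2 → Q8 → DC: 6+4+17+20+31+26 = 104
DC → A6 → Q8 → F1 → M2 → M8 → DC: 6+20+24+7+20+12 = 89
DC → A6 → Q8 → F1 → M8 → M2 → DC: 6+20+24+17+20+9 = 96
DC → A6 → Q8 → M2 → F1 → M8 → DC: 6+20+31+7+17+12 = 93
DC → A6 → Q8 → M2 → M8 → F1 → DC: 6+20+31+20+17+5 = 99
DC → A6 → Q8 → M8 → F1 → M2 → DC: 6+20+32+17+7+9 = 91
DC → A6 → Q8 → M8 → M2 → F1 → DC: 6+20+32+20+7+5 = 90
DC → A6 → M2 → F1 → Q8 → M8 → DC: 6+11+7+24+32+12 = 92
DC → A6 → M2 → F1 → M8 → Q8 → DC: 6+11+7+17+32+26 = 99
… (46 more)
DC → M2 → F1 → A6 → Q8 → M8 → DC: 9+7+4+20+32+12 = 84  ← best
The minimum is 84.
One optimal route: DC → M2 → F1 → A6 → Q8 → M8 → DC (or its reverse).

Shortest round trip = 84 miles.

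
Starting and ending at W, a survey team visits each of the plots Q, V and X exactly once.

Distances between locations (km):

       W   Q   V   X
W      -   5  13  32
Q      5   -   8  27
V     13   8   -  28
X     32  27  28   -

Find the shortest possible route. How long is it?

There are 3 distinct closed tours to check (reversals are equivalent).
W-Q-V-X-W: 5+8+28+32 = 73
W-Q-X-V-W: 5+27+28+13 = 73
W-V-Q-X-W: 13+8+27+32 = 80
The minimum is 73.
One optimal route: W → Q → V → X → W (or its reverse).

Minimum total distance: 73 km.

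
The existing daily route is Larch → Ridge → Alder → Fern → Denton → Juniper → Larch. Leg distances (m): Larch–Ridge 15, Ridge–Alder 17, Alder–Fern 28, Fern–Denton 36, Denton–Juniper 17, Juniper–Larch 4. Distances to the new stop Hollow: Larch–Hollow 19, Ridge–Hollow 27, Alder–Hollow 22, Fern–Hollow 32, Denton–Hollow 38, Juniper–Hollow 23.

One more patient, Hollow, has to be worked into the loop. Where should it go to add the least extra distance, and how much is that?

Insertion cost between consecutive stops i–j is d(i,Hollow) + d(Hollow,j) − d(i,j):
  between Larch and Ridge: 19 + 27 − 15 = 31
  between Ridge and Alder: 27 + 22 − 17 = 32
  between Alder and Fern: 22 + 32 − 28 = 26
  between Fern and Denton: 32 + 38 − 36 = 34
  between Denton and Juniper: 38 + 23 − 17 = 44
  between Juniper and Larch: 23 + 19 − 4 = 38
Cheapest insertion is between Alder and Fern, adding 26.
New total = 117 + 26 = 143.

Adding 26 m by placing Hollow on the Alder–Fern leg.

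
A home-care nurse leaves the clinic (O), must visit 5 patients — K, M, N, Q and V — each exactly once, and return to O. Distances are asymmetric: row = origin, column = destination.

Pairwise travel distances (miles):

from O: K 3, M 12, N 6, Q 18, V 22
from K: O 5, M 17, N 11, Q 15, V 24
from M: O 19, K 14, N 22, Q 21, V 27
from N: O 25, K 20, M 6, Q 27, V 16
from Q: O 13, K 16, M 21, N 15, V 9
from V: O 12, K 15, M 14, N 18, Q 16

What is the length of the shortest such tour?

O→K→M→N→Q→V→O: 3+17+22+27+9+12 = 90
O→K→M→N→V→Q→O: 3+17+22+16+16+13 = 87
O→K→M→Q→N→V→O: 3+17+21+15+16+12 = 84
O→K→M→Q→V→N→O: 3+17+21+9+18+25 = 93
O→K→M→V→N→Q→O: 3+17+27+18+27+13 = 105
O→K→M→V→Q→N→O: 3+17+27+16+15+25 = 103
O→K→N→M→Q→V→O: 3+11+6+21+9+12 = 62
O→K→N→M→V→Q→O: 3+11+6+27+16+13 = 76
O→K→N→Q→M→V→O: 3+11+27+21+27+12 = 101
O→K→N→Q→V→M→O: 3+11+27+9+14+19 = 83
O→K→N→V→M→Q→O: 3+11+16+14+21+13 = 78
O→K→N→V→Q→M→O: 3+11+16+16+21+19 = 86
O→K→Q→M→N→V→O: 3+15+21+22+16+12 = 89
O→K→Q→M→V→N→O: 3+15+21+27+18+25 = 109
… (106 more)
The minimum is 62.
One optimal route: O → K → N → M → Q → V → O.

Shortest round trip = 62 miles.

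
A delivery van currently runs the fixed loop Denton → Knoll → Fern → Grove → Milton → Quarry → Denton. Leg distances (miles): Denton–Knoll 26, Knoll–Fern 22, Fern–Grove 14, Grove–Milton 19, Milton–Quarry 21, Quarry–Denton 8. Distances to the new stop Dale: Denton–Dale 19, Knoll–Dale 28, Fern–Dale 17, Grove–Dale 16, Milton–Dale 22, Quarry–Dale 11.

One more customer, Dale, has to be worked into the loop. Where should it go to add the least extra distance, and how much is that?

Adding 12 miles by placing Dale on the Milton–Quarry leg.

Insertion cost between consecutive stops i–j is d(i,Dale) + d(Dale,j) − d(i,j):
  between Denton and Knoll: 19 + 28 − 26 = 21
  between Knoll and Fern: 28 + 17 − 22 = 23
  between Fern and Grove: 17 + 16 − 14 = 19
  between Grove and Milton: 16 + 22 − 19 = 19
  between Milton and Quarry: 22 + 11 − 21 = 12
  between Quarry and Denton: 11 + 19 − 8 = 22
Cheapest insertion is between Milton and Quarry, adding 12.
New total = 110 + 12 = 122.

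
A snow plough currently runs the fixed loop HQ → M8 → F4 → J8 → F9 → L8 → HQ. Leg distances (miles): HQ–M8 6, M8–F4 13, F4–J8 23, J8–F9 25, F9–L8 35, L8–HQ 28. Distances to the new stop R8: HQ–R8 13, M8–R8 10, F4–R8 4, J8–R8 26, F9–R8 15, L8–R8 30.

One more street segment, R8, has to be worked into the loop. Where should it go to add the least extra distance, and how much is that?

Insertion cost between consecutive stops i–j is d(i,R8) + d(R8,j) − d(i,j):
  between HQ and M8: 13 + 10 − 6 = 17
  between M8 and F4: 10 + 4 − 13 = 1
  between F4 and J8: 4 + 26 − 23 = 7
  between J8 and F9: 26 + 15 − 25 = 16
  between F9 and L8: 15 + 30 − 35 = 10
  between L8 and HQ: 30 + 13 − 28 = 15
Cheapest insertion is between M8 and F4, adding 1.
New total = 130 + 1 = 131.

+1 miles — insert R8 between M8 and F4.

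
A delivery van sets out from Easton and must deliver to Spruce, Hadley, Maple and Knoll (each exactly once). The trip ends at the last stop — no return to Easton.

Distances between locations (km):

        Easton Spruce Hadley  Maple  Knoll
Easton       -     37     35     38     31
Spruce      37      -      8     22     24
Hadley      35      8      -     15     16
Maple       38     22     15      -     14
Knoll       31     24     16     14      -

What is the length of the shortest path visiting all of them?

There are 4! = 24 possible orderings.
Easton → Spruce → Hadley → Maple → Knoll: 37+8+15+14 = 74
Easton → Spruce → Hadley → Knoll → Maple: 37+8+16+14 = 75
Easton → Spruce → Maple → Hadley → Knoll: 37+22+15+16 = 90
Easton → Spruce → Maple → Knoll → Hadley: 37+22+14+16 = 89
Easton → Spruce → Knoll → Hadley → Maple: 37+24+16+15 = 92
Easton → Spruce → Knoll → Maple → Hadley: 37+24+14+15 = 90
Easton → Hadley → Spruce → Maple → Knoll: 35+8+22+14 = 79
Easton → Hadley → Spruce → Knoll → Maple: 35+8+24+14 = 81
Easton → Hadley → Maple → Spruce → Knoll: 35+15+22+24 = 96
Easton → Hadley → Maple → Knoll → Spruce: 35+15+14+24 = 88
Easton → Hadley → Knoll → Spruce → Maple: 35+16+24+22 = 97
Easton → Hadley → Knoll → Maple → Spruce: 35+16+14+22 = 87
Easton → Maple → Spruce → Hadley → Knoll: 38+22+8+16 = 84
Easton → Maple → Spruce → Knoll → Hadley: 38+22+24+16 = 100
… (10 more)
Easton → Knoll → Maple → Hadley → Spruce: 31+14+15+8 = 68  ← best
The minimum is 68.
One shortest path: Easton → Knoll → Maple → Hadley → Spruce.

68 km — the minimum one-way total.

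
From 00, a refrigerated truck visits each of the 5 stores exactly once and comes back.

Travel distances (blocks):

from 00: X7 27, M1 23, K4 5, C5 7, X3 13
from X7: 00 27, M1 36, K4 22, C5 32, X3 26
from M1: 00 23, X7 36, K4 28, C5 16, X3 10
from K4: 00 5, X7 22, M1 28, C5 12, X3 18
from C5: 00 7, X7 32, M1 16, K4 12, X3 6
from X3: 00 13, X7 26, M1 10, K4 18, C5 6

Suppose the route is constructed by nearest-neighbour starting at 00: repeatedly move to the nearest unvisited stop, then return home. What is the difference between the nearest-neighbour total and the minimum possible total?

10 blocks longer than the optimal tour.

00: K4=5, C5=7, X3=13, M1=23, X7=27 ⇒ K4
K4: C5=12, X3=18, X7=22, M1=28 ⇒ C5
C5: X3=6, M1=16, X7=32 ⇒ X3
X3: M1=10, X7=26 ⇒ M1
M1: X7=36 ⇒ X7
NN route 00 → K4 → C5 → X3 → M1 → X7 → 00 costs 96.
Optimal: 00 → K4 → X7 → M1 → X3 → C5 → 00 costs 86 (by enumerating all 60 distinct tours).
Excess = 96 − 86 = 10.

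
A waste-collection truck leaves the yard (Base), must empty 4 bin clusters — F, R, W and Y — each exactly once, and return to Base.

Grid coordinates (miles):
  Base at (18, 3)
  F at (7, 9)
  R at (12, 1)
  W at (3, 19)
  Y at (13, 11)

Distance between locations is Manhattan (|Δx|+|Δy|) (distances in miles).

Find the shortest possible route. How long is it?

Base→F→R→W→Y→Base: 17+13+27+18+13 = 88
Base→F→R→Y→W→Base: 17+13+11+18+31 = 90
Base→F→W→R→Y→Base: 17+14+27+11+13 = 82
Base→F→W→Y→R→Base: 17+14+18+11+8 = 68
Base→F→Y→R→W→Base: 17+8+11+27+31 = 94
Base→F→Y→W→R→Base: 17+8+18+27+8 = 78
Base→R→F→W→Y→Base: 8+13+14+18+13 = 66
Base→R→F→Y→W→Base: 8+13+8+18+31 = 78
Base→R→W→F→Y→Base: 8+27+14+8+13 = 70
Base→R→Y→F→W→Base: 8+11+8+14+31 = 72
Base→W→F→R→Y→Base: 31+14+13+11+13 = 82
Base→W→R→F→Y→Base: 31+27+13+8+13 = 92
The minimum is 66.
One optimal route: Base → R → F → W → Y → Base (or its reverse).

Minimum total distance: 66 miles.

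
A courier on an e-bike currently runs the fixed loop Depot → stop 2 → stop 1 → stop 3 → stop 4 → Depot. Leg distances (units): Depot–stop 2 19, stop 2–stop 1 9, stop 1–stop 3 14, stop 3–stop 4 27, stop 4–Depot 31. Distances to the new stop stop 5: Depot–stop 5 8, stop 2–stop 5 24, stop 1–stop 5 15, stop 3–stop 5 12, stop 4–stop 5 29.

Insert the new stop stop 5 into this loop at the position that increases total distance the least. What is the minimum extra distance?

Adding 6 by placing stop 5 on the stop 4–Depot leg.

Insertion cost between consecutive stops i–j is d(i,stop 5) + d(stop 5,j) − d(i,j):
  between Depot and stop 2: 8 + 24 − 19 = 13
  between stop 2 and stop 1: 24 + 15 − 9 = 30
  between stop 1 and stop 3: 15 + 12 − 14 = 13
  between stop 3 and stop 4: 12 + 29 − 27 = 14
  between stop 4 and Depot: 29 + 8 − 31 = 6
Cheapest insertion is between stop 4 and Depot, adding 6.
New total = 100 + 6 = 106.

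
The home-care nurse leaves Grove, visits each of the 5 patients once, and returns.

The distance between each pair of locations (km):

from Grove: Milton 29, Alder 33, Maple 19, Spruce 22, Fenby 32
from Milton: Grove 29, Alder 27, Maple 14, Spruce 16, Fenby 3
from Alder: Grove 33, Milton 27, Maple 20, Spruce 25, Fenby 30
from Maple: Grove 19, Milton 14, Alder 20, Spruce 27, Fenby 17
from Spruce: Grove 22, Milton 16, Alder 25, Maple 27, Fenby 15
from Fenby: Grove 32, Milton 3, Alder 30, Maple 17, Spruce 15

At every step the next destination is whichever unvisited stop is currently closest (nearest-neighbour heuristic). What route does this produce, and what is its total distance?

At Grove the remaining stops are Maple 19, Spruce 22, Milton 29, Fenby 32, Alder 33; go to Maple.
At Maple the remaining stops are Milton 14, Fenby 17, Alder 20, Spruce 27; go to Milton.
At Milton the remaining stops are Fenby 3, Spruce 16, Alder 27; go to Fenby.
At Fenby the remaining stops are Spruce 15, Alder 30; go to Spruce.
At Spruce the remaining stops are Alder 25; go to Alder.
Return Alder→Grove: 33.
Total = 19 + 14 + 3 + 15 + 25 + 33 = 109.

109 km along Grove → Maple → Milton → Fenby → Spruce → Alder → Grove.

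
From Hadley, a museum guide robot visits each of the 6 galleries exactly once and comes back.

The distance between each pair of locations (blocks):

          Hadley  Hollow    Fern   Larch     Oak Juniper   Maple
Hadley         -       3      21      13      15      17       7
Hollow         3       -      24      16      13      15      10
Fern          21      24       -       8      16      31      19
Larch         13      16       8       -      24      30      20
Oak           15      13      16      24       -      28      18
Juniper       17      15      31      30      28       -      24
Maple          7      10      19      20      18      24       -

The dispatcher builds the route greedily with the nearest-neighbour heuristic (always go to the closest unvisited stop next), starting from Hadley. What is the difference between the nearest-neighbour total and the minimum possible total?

Hadley: Hollow=3, Maple=7, Larch=13, Oak=15, Juniper=17, Fern=21 ⇒ Hollow
Hollow: Maple=10, Oak=13, Juniper=15, Larch=16, Fern=24 ⇒ Maple
Maple: Oak=18, Fern=19, Larch=20, Juniper=24 ⇒ Oak
Oak: Fern=16, Larch=24, Juniper=28 ⇒ Fern
Fern: Larch=8, Juniper=31 ⇒ Larch
Larch: Juniper=30 ⇒ Juniper
NN route Hadley → Hollow → Maple → Oak → Fern → Larch → Juniper → Hadley costs 102.
Optimal: Hadley → Larch → Fern → Oak → Hollow → Juniper → Maple → Hadley costs 96 (by enumerating all 360 distinct tours).
Excess = 102 − 96 = 6.

6 blocks longer than the optimal tour.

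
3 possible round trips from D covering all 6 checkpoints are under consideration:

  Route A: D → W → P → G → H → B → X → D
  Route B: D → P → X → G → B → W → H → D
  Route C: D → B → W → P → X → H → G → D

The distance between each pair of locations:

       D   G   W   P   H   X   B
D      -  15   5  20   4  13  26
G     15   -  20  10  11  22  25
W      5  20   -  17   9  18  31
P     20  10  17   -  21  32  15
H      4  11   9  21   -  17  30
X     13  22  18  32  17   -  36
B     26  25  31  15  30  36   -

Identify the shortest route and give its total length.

Route A: 5 + 17 + 10 + 11 + 30 + 36 + 13 = 122
Route B: 20 + 32 + 22 + 25 + 31 + 9 + 4 = 143
Route C: 26 + 31 + 17 + 32 + 17 + 11 + 15 = 149

122 — Route A is the shortest.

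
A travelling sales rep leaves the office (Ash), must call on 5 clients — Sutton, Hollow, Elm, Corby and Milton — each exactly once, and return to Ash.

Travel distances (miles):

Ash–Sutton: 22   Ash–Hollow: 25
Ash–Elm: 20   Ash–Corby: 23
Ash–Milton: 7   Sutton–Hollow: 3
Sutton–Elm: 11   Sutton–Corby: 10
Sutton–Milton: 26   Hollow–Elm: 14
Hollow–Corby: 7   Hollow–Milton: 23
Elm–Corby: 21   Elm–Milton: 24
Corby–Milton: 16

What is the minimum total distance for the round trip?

With 5 stops there are 5!/2 = 60 distinct round trips (a route and its reverse cost the same).
Ash→Sutton→Hollow→Elm→Corby→Milton→Ash: 22+3+14+21+16+7 = 83
Ash→Sutton→Hollow→Elm→Milton→Corby→Ash: 22+3+14+24+16+23 = 102
Ash→Sutton→Hollow→Corby→Elm→Milton→Ash: 22+3+7+21+24+7 = 84
Ash→Sutton→Hollow→Corby→Milton→Elm→Ash: 22+3+7+16+24+20 = 92
Ash→Sutton→Hollow→Milton→Elm→Corby→Ash: 22+3+23+24+21+23 = 116
Ash→Sutton→Hollow→Milton→Corby→Elm→Ash: 22+3+23+16+21+20 = 105
Ash→Sutton→Elm→Hollow→Corby→Milton→Ash: 22+11+14+7+16+7 = 77
Ash→Sutton→Elm→Hollow→Milton→Corby→Ash: 22+11+14+23+16+23 = 109
Ash→Sutton→Elm→Corby→Hollow→Milton→Ash: 22+11+21+7+23+7 = 91
Ash→Sutton→Elm→Corby→Milton→Hollow→Ash: 22+11+21+16+23+25 = 118
Ash→Sutton→Elm→Milton→Hollow→Corby→Ash: 22+11+24+23+7+23 = 110
Ash→Sutton→Elm→Milton→Corby→Hollow→Ash: 22+11+24+16+7+25 = 105
Ash→Sutton→Corby→Hollow→Elm→Milton→Ash: 22+10+7+14+24+7 = 84
Ash→Sutton→Corby→Hollow→Milton→Elm→Ash: 22+10+7+23+24+20 = 106
… (46 more)
Ash→Elm→Sutton→Hollow→Corby→Milton→Ash: 20+11+3+7+16+7 = 64  ← best
The minimum is 64.
One optimal route: Ash → Elm → Sutton → Hollow → Corby → Milton → Ash (or its reverse).

64 miles — the shortest possible round trip.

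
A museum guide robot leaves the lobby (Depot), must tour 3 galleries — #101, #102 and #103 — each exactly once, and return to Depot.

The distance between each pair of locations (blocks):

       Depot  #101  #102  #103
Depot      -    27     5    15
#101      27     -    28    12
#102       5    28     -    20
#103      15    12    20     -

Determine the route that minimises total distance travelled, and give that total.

Minimum total distance: 60 blocks.

With 3 stops there are 3!/2 = 3 distinct round trips (a route and its reverse cost the same).
Depot→#101→#102→#103→Depot: 27+28+20+15 = 90
Depot→#101→#103→#102→Depot: 27+12+20+5 = 64
Depot→#102→#101→#103→Depot: 5+28+12+15 = 60
The minimum is 60.
One optimal route: Depot → #102 → #101 → #103 → Depot (or its reverse).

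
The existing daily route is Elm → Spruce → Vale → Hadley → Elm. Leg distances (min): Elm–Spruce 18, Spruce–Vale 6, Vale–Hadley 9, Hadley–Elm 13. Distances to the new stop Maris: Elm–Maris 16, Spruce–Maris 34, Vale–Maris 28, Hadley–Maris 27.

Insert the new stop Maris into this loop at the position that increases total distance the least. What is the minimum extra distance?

+30 min — insert Maris between Hadley and Elm.

Insertion cost between consecutive stops i–j is d(i,Maris) + d(Maris,j) − d(i,j):
  between Elm and Spruce: 16 + 34 − 18 = 32
  between Spruce and Vale: 34 + 28 − 6 = 56
  between Vale and Hadley: 28 + 27 − 9 = 46
  between Hadley and Elm: 27 + 16 − 13 = 30
Cheapest insertion is between Hadley and Elm, adding 30.
New total = 46 + 30 = 76.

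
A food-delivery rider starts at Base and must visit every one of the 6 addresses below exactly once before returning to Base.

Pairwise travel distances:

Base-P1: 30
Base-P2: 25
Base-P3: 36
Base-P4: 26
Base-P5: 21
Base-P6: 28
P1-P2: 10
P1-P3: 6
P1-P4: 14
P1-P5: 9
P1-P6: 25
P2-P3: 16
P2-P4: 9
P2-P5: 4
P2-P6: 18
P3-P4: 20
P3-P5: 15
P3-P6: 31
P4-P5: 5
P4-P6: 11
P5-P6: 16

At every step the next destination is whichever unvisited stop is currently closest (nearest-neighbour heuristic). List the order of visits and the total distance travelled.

Total distance 112 via the nearest-neighbour route Base → P5 → P2 → P4 → P6 → P1 → P3 → Base.

At Base the remaining stops are P5 21, P2 25, P4 26, P6 28, P1 30, P3 36; go to P5.
At P5 the remaining stops are P2 4, P4 5, P1 9, P3 15, P6 16; go to P2.
At P2 the remaining stops are P4 9, P1 10, P3 16, P6 18; go to P4.
At P4 the remaining stops are P6 11, P1 14, P3 20; go to P6.
At P6 the remaining stops are P1 25, P3 31; go to P1.
At P1 the remaining stops are P3 6; go to P3.
Return P3→Base: 36.
Total = 21 + 4 + 9 + 11 + 25 + 6 + 36 = 112.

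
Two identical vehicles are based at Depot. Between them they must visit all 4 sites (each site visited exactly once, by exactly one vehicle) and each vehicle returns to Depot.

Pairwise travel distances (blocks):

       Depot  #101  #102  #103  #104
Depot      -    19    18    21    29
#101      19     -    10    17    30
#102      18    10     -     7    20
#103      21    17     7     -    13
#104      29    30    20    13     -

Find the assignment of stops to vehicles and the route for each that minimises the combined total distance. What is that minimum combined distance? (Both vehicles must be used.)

Try each way of splitting the stops between the two vehicles (each non-empty) and, for each split, find the best tour for each vehicle:
  {#101} + {#102, #103, #104}: 38 + 67 = 105
  {#102} + {#101, #103, #104}: 36 + 78 = 114
  {#101, #102} + {#103, #104}: 47 + 63 = 110
  {#103} + {#101, #102, #104}: 42 + 78 = 120
  {#101, #103} + {#102, #104}: 57 + 67 = 124
  {#102, #103} + {#101, #104}: 46 + 78 = 124
  … (7 splits in total)
Best: vehicle 1 Depot → #101 → Depot = 38; vehicle 2 Depot → #102 → #103 → #104 → Depot = 67; combined 105.

Minimum combined distance: 105 blocks.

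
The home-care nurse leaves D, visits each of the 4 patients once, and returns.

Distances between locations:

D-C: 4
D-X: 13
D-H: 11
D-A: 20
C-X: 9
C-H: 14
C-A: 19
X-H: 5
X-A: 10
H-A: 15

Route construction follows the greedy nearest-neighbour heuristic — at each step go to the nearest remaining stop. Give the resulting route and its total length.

At D the remaining stops are C 4, H 11, X 13, A 20; go to C.
At C the remaining stops are X 9, H 14, A 19; go to X.
At X the remaining stops are H 5, A 10; go to H.
At H the remaining stops are A 15; go to A.
Return A→D: 20.
Total = 4 + 9 + 5 + 15 + 20 = 53.

53 along D → C → X → H → A → D.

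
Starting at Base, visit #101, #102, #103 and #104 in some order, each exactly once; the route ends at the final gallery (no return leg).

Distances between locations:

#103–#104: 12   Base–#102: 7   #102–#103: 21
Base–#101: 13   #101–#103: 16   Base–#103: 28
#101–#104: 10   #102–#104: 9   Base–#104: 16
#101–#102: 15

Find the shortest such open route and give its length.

There are 4! = 24 possible orderings.
Base → #101 → #102 → #103 → #104: 13+15+21+12 = 61
Base → #101 → #102 → #104 → #103: 13+15+9+12 = 49
Base → #101 → #103 → #102 → #104: 13+16+21+9 = 59
Base → #101 → #103 → #104 → #102: 13+16+12+9 = 50
Base → #101 → #104 → #102 → #103: 13+10+9+21 = 53
Base → #101 → #104 → #103 → #102: 13+10+12+21 = 56
Base → #102 → #101 → #103 → #104: 7+15+16+12 = 50
Base → #102 → #101 → #104 → #103: 7+15+10+12 = 44
Base → #102 → #103 → #101 → #104: 7+21+16+10 = 54
Base → #102 → #103 → #104 → #101: 7+21+12+10 = 50
Base → #102 → #104 → #101 → #103: 7+9+10+16 = 42
Base → #102 → #104 → #103 → #101: 7+9+12+16 = 44
Base → #103 → #101 → #102 → #104: 28+16+15+9 = 68
Base → #103 → #101 → #104 → #102: 28+16+10+9 = 63
… (10 more)
The minimum is 42.
One shortest path: Base → #102 → #104 → #101 → #103.

42 — the minimum one-way total.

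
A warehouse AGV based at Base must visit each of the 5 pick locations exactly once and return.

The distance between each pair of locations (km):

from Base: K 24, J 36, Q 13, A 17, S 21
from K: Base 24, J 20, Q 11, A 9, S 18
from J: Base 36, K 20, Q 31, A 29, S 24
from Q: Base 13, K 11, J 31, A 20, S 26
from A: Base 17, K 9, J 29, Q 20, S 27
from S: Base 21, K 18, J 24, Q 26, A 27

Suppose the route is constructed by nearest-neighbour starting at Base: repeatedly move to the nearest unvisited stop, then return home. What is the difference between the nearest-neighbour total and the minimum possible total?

The nearest-neighbour route is 13 km longer than optimal.

From Base: Q=13, A=17, S=21, K=24, J=36 → choose Q (13).
From Q: K=11, A=20, S=26, J=31 → choose K (11).
From K: A=9, S=18, J=20 → choose A (9).
From A: S=27, J=29 → choose S (27).
From S: J=24 → choose J (24).
NN route Base → Q → K → A → S → J → Base costs 120.
Optimal: Base → Q → K → A → J → S → Base costs 107 (by enumerating all 60 distinct tours).
Excess = 120 − 107 = 13.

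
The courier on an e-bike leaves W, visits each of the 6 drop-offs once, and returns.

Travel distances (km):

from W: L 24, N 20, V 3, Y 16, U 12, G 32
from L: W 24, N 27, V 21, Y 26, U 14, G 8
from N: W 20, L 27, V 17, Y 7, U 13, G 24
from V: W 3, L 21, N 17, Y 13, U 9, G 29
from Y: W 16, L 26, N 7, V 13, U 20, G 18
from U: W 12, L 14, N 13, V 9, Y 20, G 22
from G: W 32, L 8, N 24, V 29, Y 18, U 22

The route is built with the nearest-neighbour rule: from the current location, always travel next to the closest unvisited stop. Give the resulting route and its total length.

W → [V:3 / U:12 / Y:16 / N:20 / L:24 / G:32] → V (3)
V → [U:9 / Y:13 / N:17 / L:21 / G:29] → U (9)
U → [N:13 / L:14 / Y:20 / G:22] → N (13)
N → [Y:7 / G:24 / L:27] → Y (7)
Y → [G:18 / L:26] → G (18)
G → [L:8] → L (8)
Return L→W: 24.
Total = 3 + 9 + 13 + 7 + 18 + 8 + 24 = 82.

Total distance 82 km via the nearest-neighbour route W → V → U → N → Y → G → L → W.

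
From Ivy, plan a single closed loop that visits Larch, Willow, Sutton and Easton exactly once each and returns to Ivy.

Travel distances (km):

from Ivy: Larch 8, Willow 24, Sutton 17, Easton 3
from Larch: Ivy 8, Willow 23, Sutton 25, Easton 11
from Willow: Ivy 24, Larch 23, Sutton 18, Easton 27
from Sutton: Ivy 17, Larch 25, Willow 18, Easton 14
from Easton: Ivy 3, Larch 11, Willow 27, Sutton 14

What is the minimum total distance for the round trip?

Ivy→Larch→Willow→Sutton→Easton→Ivy: 8+23+18+14+3 = 66
Ivy→Larch→Willow→Easton→Sutton→Ivy: 8+23+27+14+17 = 89
Ivy→Larch→Sutton→Willow→Easton→Ivy: 8+25+18+27+3 = 81
Ivy→Larch→Sutton→Easton→Willow→Ivy: 8+25+14+27+24 = 98
Ivy→Larch→Easton→Willow→Sutton→Ivy: 8+11+27+18+17 = 81
Ivy→Larch→Easton→Sutton→Willow→Ivy: 8+11+14+18+24 = 75
Ivy→Willow→Larch→Sutton→Easton→Ivy: 24+23+25+14+3 = 89
Ivy→Willow→Larch→Easton→Sutton→Ivy: 24+23+11+14+17 = 89
Ivy→Willow→Sutton→Larch→Easton→Ivy: 24+18+25+11+3 = 81
Ivy→Willow→Easton→Larch→Sutton→Ivy: 24+27+11+25+17 = 104
Ivy→Sutton→Larch→Willow→Easton→Ivy: 17+25+23+27+3 = 95
Ivy→Sutton→Willow→Larch→Easton→Ivy: 17+18+23+11+3 = 72
The minimum is 66.
One optimal route: Ivy → Larch → Willow → Sutton → Easton → Ivy (or its reverse).

Minimum total distance: 66 km.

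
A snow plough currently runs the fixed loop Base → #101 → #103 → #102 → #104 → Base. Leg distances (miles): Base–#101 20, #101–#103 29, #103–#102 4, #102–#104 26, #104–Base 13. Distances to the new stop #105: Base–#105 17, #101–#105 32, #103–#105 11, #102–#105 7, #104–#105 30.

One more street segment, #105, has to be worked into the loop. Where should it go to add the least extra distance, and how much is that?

Insertion cost between consecutive stops i–j is d(i,#105) + d(#105,j) − d(i,j):
  between Base and #101: 17 + 32 − 20 = 29
  between #101 and #103: 32 + 11 − 29 = 14
  between #103 and #102: 11 + 7 − 4 = 14
  between #102 and #104: 7 + 30 − 26 = 11
  between #104 and Base: 30 + 17 − 13 = 34
Cheapest insertion is between #102 and #104, adding 11.
New total = 92 + 11 = 103.

+11 miles — insert #105 between #102 and #104.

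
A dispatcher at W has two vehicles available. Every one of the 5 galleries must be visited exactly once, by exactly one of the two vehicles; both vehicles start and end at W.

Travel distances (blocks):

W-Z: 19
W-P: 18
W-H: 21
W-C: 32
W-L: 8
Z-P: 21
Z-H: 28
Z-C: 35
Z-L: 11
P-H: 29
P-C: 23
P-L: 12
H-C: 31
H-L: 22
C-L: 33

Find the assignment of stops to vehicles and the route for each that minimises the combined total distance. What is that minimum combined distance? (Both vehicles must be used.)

There are 2^4 − 1 = 15 ways to divide the 5 stops into two non-empty groups. For each, the best each vehicle can do is its own shortest tour through its group:
  {Z} + {P, H, C, L}: 38 + 95 = 133
  {P} + {Z, H, C, L}: 36 + 106 = 142
  {Z, P} + {H, C, L}: 58 + 93 = 151
  {H} + {Z, P, C, L}: 42 + 95 = 137
  {Z, H} + {P, C, L}: 68 + 75 = 143
  {P, H} + {Z, C, L}: 68 + 86 = 154
  … (15 splits in total)
  {P, H, C} + {Z, L}: 93 + 38 = 131  ← best
Best: vehicle 1 W → P → C → H → W = 93; vehicle 2 W → Z → L → W = 38; combined 131.

Minimum combined distance: 131 blocks.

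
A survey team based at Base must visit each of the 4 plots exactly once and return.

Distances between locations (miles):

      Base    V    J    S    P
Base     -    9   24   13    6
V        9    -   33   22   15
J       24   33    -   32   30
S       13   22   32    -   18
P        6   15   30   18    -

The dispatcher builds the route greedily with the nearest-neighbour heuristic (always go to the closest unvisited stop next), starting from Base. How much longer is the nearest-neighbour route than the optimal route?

Base: P=6, V=9, S=13, J=24 ⇒ P
P: V=15, S=18, J=30 ⇒ V
V: S=22, J=33 ⇒ S
S: J=32 ⇒ J
NN route Base → P → V → S → J → Base costs 99.
Optimal: Base → V → J → S → P → Base costs 98 (by enumerating all 12 distinct tours).
Excess = 99 − 98 = 1.

Excess over optimum: 1 miles.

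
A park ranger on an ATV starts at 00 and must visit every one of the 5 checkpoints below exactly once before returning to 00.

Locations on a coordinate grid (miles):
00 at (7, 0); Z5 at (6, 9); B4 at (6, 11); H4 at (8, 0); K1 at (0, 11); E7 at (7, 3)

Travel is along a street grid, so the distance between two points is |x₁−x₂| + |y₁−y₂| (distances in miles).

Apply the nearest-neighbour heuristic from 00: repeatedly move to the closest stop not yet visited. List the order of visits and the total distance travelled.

From 00: distances to unvisited — H4=1, E7=3, Z5=10, B4=12, K1=18. Nearest is H4 (1).
From H4: distances to unvisited — E7=4, Z5=11, B4=13, K1=19. Nearest is E7 (4).
From E7: distances to unvisited — Z5=7, B4=9, K1=15. Nearest is Z5 (7).
From Z5: distances to unvisited — B4=2, K1=8. Nearest is B4 (2).
From B4: distances to unvisited — K1=6. Nearest is K1 (6).
Return K1→00: 18.
Total = 1 + 4 + 7 + 2 + 6 + 18 = 38.

38 miles along 00 → H4 → E7 → Z5 → B4 → K1 → 00.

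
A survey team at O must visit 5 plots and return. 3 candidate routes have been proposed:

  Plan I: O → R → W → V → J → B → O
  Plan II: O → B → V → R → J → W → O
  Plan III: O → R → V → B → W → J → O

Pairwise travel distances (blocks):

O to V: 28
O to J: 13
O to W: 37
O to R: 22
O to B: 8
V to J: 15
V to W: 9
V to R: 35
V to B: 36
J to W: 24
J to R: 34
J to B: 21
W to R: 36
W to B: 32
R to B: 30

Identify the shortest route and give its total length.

111 blocks — Plan I is the shortest.

Plan I: 22 + 36 + 9 + 15 + 21 + 8 = 111
Plan II: 8 + 36 + 35 + 34 + 24 + 37 = 174
Plan III: 22 + 35 + 36 + 32 + 24 + 13 = 162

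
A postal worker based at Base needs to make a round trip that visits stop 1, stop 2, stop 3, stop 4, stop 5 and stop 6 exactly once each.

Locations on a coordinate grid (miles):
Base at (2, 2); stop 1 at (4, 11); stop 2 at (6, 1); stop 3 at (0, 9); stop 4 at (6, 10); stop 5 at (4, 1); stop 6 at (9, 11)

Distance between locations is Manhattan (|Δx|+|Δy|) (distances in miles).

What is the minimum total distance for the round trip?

With 6 stops there are 6!/2 = 360 distinct round trips (a route and its reverse cost the same).
Base → stop 1 → stop 2 → stop 3 → stop 4 → stop 5 → stop 6 → Base: 11+12+14+7+11+15+16 = 86
Base → stop 1 → stop 2 → stop 3 → stop 4 → stop 6 → stop 5 → Base: 11+12+14+7+4+15+3 = 66
Base → stop 1 → stop 2 → stop 3 → stop 5 → stop 4 → stop 6 → Base: 11+12+14+12+11+4+16 = 80
Base → stop 1 → stop 2 → stop 3 → stop 5 → stop 6 → stop 4 → Base: 11+12+14+12+15+4+12 = 80
Base → stop 1 → stop 2 → stop 3 → stop 6 → stop 4 → stop 5 → Base: 11+12+14+11+4+11+3 = 66
Base → stop 1 → stop 2 → stop 3 → stop 6 → stop 5 → stop 4 → Base: 11+12+14+11+15+11+12 = 86
Base → stop 1 → stop 2 → stop 4 → stop 3 → stop 5 → stop 6 → Base: 11+12+9+7+12+15+16 = 82
Base → stop 1 → stop 2 → stop 4 → stop 3 → stop 6 → stop 5 → Base: 11+12+9+7+11+15+3 = 68
… (352 more)
Base → stop 3 → stop 1 → stop 6 → stop 4 → stop 2 → stop 5 → Base: 9+6+5+4+9+2+3 = 38  ← best
The minimum is 38.
One optimal route: Base → stop 3 → stop 1 → stop 6 → stop 4 → stop 2 → stop 5 → Base (or its reverse).

38 miles — the shortest possible round trip.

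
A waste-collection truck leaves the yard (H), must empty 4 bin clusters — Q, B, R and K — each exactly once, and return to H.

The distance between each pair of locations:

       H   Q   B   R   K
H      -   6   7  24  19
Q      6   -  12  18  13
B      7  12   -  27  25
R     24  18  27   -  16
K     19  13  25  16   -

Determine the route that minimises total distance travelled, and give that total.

Minimum total distance: 69.

With 4 stops there are 4!/2 = 12 distinct round trips (a route and its reverse cost the same).
H→Q→B→R→K→H: 6+12+27+16+19 = 80
H→Q→B→K→R→H: 6+12+25+16+24 = 83
H→Q→R→B→K→H: 6+18+27+25+19 = 95
H→Q→R→K→B→H: 6+18+16+25+7 = 72
H→Q→K→B→R→H: 6+13+25+27+24 = 95
H→Q→K→R→B→H: 6+13+16+27+7 = 69
H→B→Q→R→K→H: 7+12+18+16+19 = 72
H→B→Q→K→R→H: 7+12+13+16+24 = 72
H→B→R→Q→K→H: 7+27+18+13+19 = 84
H→B→K→Q→R→H: 7+25+13+18+24 = 87
H→R→Q→B→K→H: 24+18+12+25+19 = 98
H→R→B→Q→K→H: 24+27+12+13+19 = 95
The minimum is 69.
One optimal route: H → Q → K → R → B → H (or its reverse).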